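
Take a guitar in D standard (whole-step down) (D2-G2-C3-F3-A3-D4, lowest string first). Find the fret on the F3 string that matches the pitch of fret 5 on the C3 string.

0

Fret 5 on C3 is MIDI 48 + 5 = 53 (F3). On the F3 string (open MIDI 53), that pitch is 53 − 53 = fret 0.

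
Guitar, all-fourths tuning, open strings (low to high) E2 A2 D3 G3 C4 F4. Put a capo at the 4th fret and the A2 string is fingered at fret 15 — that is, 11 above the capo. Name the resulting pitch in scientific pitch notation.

The capo raises the open A2 by 4 semitones to C#3; fretting 11 more gives A2 + 4 + 11 = A2 + 15 semitones = C4.

C4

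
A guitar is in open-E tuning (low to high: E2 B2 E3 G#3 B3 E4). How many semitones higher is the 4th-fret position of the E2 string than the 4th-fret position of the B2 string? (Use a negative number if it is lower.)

-7 semitones

E2 at fret 4 → G#2 (MIDI 44); B2 at fret 4 → D#3 (MIDI 51).
44 − 51 = -7, so the two pitches are 7 semitones apart.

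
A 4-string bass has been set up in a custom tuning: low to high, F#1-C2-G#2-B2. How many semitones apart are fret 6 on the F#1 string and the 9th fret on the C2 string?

F#1 at fret 6 → C2 (MIDI 36); C2 at fret 9 → A2 (MIDI 45).
36 − 45 = -9, so the two pitches are 9 semitones apart, with A2 the higher.

9 semitones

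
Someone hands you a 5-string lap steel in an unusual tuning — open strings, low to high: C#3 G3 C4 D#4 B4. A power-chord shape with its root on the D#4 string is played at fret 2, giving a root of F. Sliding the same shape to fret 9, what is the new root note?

C

Moving from fret 2 to fret 9 shifts the root by 7 semitones.
F up 7 semitones is C.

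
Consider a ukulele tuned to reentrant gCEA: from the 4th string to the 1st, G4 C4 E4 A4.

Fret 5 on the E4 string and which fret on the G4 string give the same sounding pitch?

2

Fret 5 on E4 is MIDI 64 + 5 = 69 (A4). On the G4 string (open MIDI 67), that pitch is 69 − 67 = fret 2.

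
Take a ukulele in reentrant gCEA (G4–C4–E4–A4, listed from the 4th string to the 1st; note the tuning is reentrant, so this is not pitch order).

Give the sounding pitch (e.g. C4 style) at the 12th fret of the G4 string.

G5

G4 is MIDI 67. Adding 12 gives 79, which is G5.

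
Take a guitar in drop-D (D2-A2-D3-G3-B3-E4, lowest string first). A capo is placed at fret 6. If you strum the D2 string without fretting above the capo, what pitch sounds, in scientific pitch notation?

G#2

The capo raises the open D2 by 6 semitones to G#2; fretting 0 more gives D2 + 6 + 0 = D2 + 6 semitones = G#2.
(Also written Ab.)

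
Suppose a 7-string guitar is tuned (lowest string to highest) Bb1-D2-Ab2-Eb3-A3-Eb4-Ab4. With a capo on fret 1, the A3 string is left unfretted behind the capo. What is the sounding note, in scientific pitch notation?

Bb3

The capo raises the open A3 by 1 semitone to Bb3; fretting 0 more gives A3 + 1 + 0 = A3 + 1 semitone = Bb3.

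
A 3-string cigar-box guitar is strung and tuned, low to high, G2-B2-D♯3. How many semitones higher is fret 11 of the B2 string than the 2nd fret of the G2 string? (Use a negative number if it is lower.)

13 semitones

B2 at fret 11 → A♯3 (MIDI 58); G2 at fret 2 → A2 (MIDI 45).
58 − 45 = 13, so the two pitches are 13 semitones apart.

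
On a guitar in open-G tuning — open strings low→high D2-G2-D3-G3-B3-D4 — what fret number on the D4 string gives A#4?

A#4 is 8 semitones above the open D4 (D–D#–E–F–F#–G–G#–A–A#), so it sits at fret 8.

8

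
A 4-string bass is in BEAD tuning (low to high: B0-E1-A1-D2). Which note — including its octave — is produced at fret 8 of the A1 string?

F2

A1 is MIDI 33. Adding 8 gives 41, which is F2.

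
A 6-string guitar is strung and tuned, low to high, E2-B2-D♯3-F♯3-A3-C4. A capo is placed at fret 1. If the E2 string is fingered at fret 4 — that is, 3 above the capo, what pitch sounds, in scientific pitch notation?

G♯2

The capo raises the open E2 by 1 semitone to F2; fretting 3 more gives E2 + 1 + 3 = E2 + 4 semitones = G♯2.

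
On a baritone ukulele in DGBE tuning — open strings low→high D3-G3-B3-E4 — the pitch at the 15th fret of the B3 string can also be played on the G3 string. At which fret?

19

B3 at fret 15 is B3 + 15 semitones = D5.
The open G3 string is 4 semitones below the open B3, so the same pitch on the G3 string lies at fret 15 + 4 = 19.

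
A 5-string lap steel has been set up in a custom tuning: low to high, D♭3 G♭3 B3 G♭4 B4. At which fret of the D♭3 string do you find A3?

8

A3 is 8 semitones above the open D♭3 (Db–D–Eb–E–F–Gb–G–Ab–A), so it sits at fret 8.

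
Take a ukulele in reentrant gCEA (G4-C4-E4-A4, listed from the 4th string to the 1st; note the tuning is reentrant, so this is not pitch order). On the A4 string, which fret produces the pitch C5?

C5 is 3 semitones above the open A4 (A–A#–B–C), so it sits at fret 3.

3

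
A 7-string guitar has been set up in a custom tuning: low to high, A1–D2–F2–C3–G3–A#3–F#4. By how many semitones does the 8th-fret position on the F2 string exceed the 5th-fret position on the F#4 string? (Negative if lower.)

F2 at fret 8 → C#3 (MIDI 49); F#4 at fret 5 → B4 (MIDI 71).
49 − 71 = -22, so the two pitches are 22 semitones apart.

-22 semitones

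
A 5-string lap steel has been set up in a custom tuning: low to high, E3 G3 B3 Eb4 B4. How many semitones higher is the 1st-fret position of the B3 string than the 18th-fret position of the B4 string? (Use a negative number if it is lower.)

-29 semitones

B3 at fret 1 → C4 (MIDI 60); B4 at fret 18 → F6 (MIDI 89).
60 − 89 = -29, so the two pitches are 29 semitones apart.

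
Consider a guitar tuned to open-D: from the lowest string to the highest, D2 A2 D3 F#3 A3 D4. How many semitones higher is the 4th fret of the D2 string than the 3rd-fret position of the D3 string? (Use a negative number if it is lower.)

D2 at fret 4 → F#2 (MIDI 42); D3 at fret 3 → F3 (MIDI 53).
42 − 53 = -11, so the two pitches are 11 semitones apart.

-11 semitones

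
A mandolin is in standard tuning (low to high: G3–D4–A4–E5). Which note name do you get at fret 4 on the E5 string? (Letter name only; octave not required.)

G#

E5 is MIDI 76. Adding 4 gives 80; 80 mod 12 = 8, i.e. G#.
(Equivalently spelled Ab.)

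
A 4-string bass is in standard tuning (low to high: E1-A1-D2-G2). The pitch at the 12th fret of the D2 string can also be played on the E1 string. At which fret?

22

D2 at fret 12 is D2 + 12 semitones = D3.
The open E1 string is 10 semitones below the open D2, so the same pitch on the E1 string lies at fret 12 + 10 = 22.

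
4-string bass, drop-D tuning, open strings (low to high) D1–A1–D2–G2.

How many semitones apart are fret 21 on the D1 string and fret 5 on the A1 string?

D1 at fret 21 → B2 (MIDI 47); A1 at fret 5 → D2 (MIDI 38).
47 − 38 = 9, so the two pitches are 9 semitones apart, with B2 the higher.

9 semitones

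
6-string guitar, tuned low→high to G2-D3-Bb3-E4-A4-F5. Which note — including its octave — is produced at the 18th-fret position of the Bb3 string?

The open Bb3 string plus 18 semitones: Bb–B–C–Db–…–D–Eb–E.
The walk passes from B into C 2 times, so the octave number goes from 3 to 5.

E5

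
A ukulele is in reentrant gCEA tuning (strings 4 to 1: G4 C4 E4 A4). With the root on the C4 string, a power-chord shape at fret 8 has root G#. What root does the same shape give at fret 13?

Moving from fret 8 to fret 13 shifts the root by 5 semitones.
G# up 5 semitones is C#.

C#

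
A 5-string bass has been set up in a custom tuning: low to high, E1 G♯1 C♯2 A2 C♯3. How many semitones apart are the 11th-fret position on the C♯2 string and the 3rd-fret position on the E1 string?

17 semitones

C♯2 at fret 11 → C3 (MIDI 48); E1 at fret 3 → G1 (MIDI 31).
48 − 31 = 17, so the two pitches are 17 semitones apart, with C3 the higher.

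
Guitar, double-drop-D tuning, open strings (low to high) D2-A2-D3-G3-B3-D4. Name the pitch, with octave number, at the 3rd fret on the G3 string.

A#3

Each fret is one semitone, so G3 + 3 = A#3.
(Equivalently spelled Bb3.)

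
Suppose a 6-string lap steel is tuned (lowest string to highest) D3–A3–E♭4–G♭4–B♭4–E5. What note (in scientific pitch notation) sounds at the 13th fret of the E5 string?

Each fret is one semitone, so E5 + 13 = F6.

F6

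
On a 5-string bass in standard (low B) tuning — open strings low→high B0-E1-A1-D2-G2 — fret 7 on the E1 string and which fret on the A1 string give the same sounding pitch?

E1 at fret 7 is E1 + 7 semitones = B1.
The open A1 string is 5 semitones above the open E1, so the same pitch on the A1 string lies at fret 7 − 5 = 2.

2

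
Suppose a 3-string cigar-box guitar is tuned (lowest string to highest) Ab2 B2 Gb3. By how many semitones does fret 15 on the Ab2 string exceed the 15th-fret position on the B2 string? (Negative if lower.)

Ab2 at fret 15 → B3 (MIDI 59); B2 at fret 15 → D4 (MIDI 62).
59 − 62 = -3, so the two pitches are 3 semitones apart.

-3 semitones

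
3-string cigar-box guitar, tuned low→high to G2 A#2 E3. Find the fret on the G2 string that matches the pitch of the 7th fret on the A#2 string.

A#2 at fret 7 is A#2 + 7 semitones = F3.
The open G2 string is 3 semitones below the open A#2, so the same pitch on the G2 string lies at fret 7 + 3 = 10.

10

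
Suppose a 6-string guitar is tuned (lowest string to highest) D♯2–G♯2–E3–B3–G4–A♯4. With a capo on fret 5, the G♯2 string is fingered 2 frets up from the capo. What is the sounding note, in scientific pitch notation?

The capo raises the open G♯2 by 5 semitones to C♯3; fretting 2 more gives G♯2 + 5 + 2 = G♯2 + 7 semitones = D♯3.

D♯3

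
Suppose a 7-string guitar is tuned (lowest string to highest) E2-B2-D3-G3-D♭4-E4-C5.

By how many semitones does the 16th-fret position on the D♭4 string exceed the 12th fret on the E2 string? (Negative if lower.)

25 semitones

D♭4 at fret 16 → F5 (MIDI 77); E2 at fret 12 → E3 (MIDI 52).
77 − 52 = 25, so the two pitches are 25 semitones apart.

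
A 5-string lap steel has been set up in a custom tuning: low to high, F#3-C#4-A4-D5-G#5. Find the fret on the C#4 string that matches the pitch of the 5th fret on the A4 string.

Fret 5 on A4 is MIDI 69 + 5 = 74 (D5). On the C#4 string (open MIDI 61), that pitch is 74 − 61 = fret 13.

13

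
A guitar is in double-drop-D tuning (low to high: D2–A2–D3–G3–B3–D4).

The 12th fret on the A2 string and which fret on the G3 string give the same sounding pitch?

2

A2 at fret 12 is A2 + 12 semitones = A3.
The open G3 string is 10 semitones above the open A2, so the same pitch on the G3 string lies at fret 12 − 10 = 2.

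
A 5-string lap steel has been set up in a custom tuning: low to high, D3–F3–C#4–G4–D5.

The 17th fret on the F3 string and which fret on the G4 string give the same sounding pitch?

3

Fret 17 on F3 is MIDI 53 + 17 = 70 (A#4). On the G4 string (open MIDI 67), that pitch is 70 − 67 = fret 3.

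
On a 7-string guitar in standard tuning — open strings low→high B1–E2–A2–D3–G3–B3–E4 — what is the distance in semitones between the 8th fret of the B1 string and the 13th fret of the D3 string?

B1 at fret 8 → G2 (MIDI 43); D3 at fret 13 → D#4 (MIDI 63).
43 − 63 = -20, so the two pitches are 20 semitones apart, with D#4 the higher.

20 semitones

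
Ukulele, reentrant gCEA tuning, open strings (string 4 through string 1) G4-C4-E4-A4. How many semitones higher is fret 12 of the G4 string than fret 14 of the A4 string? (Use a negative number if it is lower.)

-4 semitones

G4 at fret 12 → G5 (MIDI 79); A4 at fret 14 → B5 (MIDI 83).
79 − 83 = -4, so the two pitches are 4 semitones apart.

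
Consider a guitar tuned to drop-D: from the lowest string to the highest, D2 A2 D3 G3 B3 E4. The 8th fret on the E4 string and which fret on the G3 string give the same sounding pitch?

17

Fret 8 on E4 is MIDI 64 + 8 = 72 (C5). On the G3 string (open MIDI 55), that pitch is 72 − 55 = fret 17.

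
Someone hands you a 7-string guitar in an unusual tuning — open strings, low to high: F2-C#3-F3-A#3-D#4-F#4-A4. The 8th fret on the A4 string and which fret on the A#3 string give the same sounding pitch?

A4 at fret 8 is A4 + 8 semitones = F5.
The open A#3 string is 11 semitones below the open A4, so the same pitch on the A#3 string lies at fret 8 + 11 = 19.

19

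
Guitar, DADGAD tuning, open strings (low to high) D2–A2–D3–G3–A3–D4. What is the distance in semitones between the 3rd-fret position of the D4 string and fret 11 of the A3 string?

D4 at fret 3 → F4 (MIDI 65); A3 at fret 11 → G#4 (MIDI 68).
65 − 68 = -3, so the two pitches are 3 semitones apart, with G#4 the higher.

3 semitones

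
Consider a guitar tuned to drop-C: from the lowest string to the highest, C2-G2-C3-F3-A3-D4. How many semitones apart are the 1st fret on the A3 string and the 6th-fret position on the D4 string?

10 semitones

A3 at fret 1 → A♯3 (MIDI 58); D4 at fret 6 → G♯4 (MIDI 68).
58 − 68 = -10, so the two pitches are 10 semitones apart, with G♯4 the higher.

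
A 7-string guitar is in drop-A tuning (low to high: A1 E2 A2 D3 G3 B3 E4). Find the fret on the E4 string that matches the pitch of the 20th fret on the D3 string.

D3 at fret 20 is D3 + 20 semitones = A#4.
The open E4 string is 14 semitones above the open D3, so the same pitch on the E4 string lies at fret 20 − 14 = 6.

6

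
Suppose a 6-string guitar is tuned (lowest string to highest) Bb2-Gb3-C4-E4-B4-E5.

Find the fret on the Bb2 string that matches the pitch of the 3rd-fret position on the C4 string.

C4 at fret 3 is C4 + 3 semitones = Eb4.
The open Bb2 string is 14 semitones below the open C4, so the same pitch on the Bb2 string lies at fret 3 + 14 = 17.

17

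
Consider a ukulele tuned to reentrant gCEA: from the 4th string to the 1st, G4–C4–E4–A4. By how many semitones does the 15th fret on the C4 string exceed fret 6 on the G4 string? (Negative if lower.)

2 semitones

C4 at fret 15 → D#5 (MIDI 75); G4 at fret 6 → C#5 (MIDI 73).
75 − 73 = 2, so the two pitches are 2 semitones apart.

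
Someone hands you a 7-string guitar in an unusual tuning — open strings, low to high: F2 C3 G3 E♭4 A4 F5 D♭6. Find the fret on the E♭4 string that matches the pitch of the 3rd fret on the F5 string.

17

Fret 3 on F5 is MIDI 77 + 3 = 80 (A♭5). On the E♭4 string (open MIDI 63), that pitch is 80 − 63 = fret 17.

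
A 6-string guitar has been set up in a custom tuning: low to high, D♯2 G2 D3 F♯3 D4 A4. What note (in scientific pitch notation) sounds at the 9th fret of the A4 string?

F♯5

A4 is MIDI 69. Adding 9 gives 78, which is F♯5.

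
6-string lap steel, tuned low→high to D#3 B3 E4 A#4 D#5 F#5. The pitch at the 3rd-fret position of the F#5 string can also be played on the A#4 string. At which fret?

F#5 at fret 3 is F#5 + 3 semitones = A5.
The open A#4 string is 8 semitones below the open F#5, so the same pitch on the A#4 string lies at fret 3 + 8 = 11.

11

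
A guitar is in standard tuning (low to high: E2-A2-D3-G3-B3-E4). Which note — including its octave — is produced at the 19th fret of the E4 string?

Each fret is one semitone, so E4 + 19 = B5.

B5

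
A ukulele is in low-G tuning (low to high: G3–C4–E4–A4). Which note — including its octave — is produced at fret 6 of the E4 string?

A#4

Each fret is one semitone, so E4 + 6 = A#4.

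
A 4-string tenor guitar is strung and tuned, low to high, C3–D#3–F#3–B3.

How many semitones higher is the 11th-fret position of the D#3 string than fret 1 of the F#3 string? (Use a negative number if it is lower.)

D#3 at fret 11 → D4 (MIDI 62); F#3 at fret 1 → G3 (MIDI 55).
62 − 55 = 7, so the two pitches are 7 semitones apart.

7 semitones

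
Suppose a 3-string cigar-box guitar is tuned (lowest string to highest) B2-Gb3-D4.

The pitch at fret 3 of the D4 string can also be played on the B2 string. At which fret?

18

D4 at fret 3 is D4 + 3 semitones = F4.
The open B2 string is 15 semitones below the open D4, so the same pitch on the B2 string lies at fret 3 + 15 = 18.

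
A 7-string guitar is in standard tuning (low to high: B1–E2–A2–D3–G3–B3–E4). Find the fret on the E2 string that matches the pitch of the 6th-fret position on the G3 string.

G3 at fret 6 is G3 + 6 semitones = C♯4.
The open E2 string is 15 semitones below the open G3, so the same pitch on the E2 string lies at fret 6 + 15 = 21.

21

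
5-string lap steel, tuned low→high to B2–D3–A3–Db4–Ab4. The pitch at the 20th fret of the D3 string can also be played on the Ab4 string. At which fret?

Fret 20 on D3 is MIDI 50 + 20 = 70 (Bb4). On the Ab4 string (open MIDI 68), that pitch is 70 − 68 = fret 2.

2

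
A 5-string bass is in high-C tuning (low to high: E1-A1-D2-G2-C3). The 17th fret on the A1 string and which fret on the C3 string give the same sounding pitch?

Fret 17 on A1 is MIDI 33 + 17 = 50 (D3). On the C3 string (open MIDI 48), that pitch is 50 − 48 = fret 2.

2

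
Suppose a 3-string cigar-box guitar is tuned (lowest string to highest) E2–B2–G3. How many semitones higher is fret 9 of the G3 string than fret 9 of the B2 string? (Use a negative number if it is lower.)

8 semitones

G3 at fret 9 → E4 (MIDI 64); B2 at fret 9 → G♯3 (MIDI 56).
64 − 56 = 8, so the two pitches are 8 semitones apart.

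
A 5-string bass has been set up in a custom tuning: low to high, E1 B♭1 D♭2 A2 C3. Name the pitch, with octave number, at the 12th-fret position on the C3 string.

C4

The open C3 string plus 12 semitones: C–Db–D–Eb–…–Bb–B–C.
The walk passes from B into C once, so the octave number goes from 3 to 4.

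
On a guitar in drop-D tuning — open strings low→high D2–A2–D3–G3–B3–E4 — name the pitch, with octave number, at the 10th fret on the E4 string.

E4 is MIDI 64. Adding 10 gives 74, which is D5.

D5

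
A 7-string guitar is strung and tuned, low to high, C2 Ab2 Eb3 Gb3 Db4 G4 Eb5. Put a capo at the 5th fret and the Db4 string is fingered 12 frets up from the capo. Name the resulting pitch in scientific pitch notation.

The capo raises the open Db4 by 5 semitones to Gb4; fretting 12 more gives Db4 + 5 + 12 = Db4 + 17 semitones = Gb5.

Gb5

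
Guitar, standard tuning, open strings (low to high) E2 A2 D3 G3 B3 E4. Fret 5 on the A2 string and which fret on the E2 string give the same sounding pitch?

10

Fret 5 on A2 is MIDI 45 + 5 = 50 (D3). On the E2 string (open MIDI 40), that pitch is 50 − 40 = fret 10.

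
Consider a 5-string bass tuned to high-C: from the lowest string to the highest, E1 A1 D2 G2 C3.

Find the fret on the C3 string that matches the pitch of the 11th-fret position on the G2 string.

Fret 11 on G2 is MIDI 43 + 11 = 54 (F#3). On the C3 string (open MIDI 48), that pitch is 54 − 48 = fret 6.

6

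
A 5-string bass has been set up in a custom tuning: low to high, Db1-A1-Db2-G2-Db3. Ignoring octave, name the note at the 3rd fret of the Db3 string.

Db3 is MIDI 49. Adding 3 gives 52; 52 mod 12 = 4, i.e. E.

E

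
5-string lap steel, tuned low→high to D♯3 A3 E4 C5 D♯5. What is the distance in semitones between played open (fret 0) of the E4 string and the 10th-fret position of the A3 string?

3 semitones

E4 at fret 0 → E4 (MIDI 64); A3 at fret 10 → G4 (MIDI 67).
64 − 67 = -3, so the two pitches are 3 semitones apart, with G4 the higher.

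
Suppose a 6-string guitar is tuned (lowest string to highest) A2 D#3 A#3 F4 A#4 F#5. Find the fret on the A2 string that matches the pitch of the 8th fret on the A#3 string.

21

Fret 8 on A#3 is MIDI 58 + 8 = 66 (F#4). On the A2 string (open MIDI 45), that pitch is 66 − 45 = fret 21.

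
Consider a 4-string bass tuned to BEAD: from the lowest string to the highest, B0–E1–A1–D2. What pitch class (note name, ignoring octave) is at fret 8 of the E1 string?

C

Each fret is one semitone, so E1 + 8 = C.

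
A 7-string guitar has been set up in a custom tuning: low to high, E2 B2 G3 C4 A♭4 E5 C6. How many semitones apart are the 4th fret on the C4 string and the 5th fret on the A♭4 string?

C4 at fret 4 → E4 (MIDI 64); A♭4 at fret 5 → D♭5 (MIDI 73).
64 − 73 = -9, so the two pitches are 9 semitones apart, with D♭5 the higher.

9 semitones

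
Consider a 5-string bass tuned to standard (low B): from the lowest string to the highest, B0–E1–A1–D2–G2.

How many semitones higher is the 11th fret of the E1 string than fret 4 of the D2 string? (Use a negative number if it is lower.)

E1 at fret 11 → D♯2 (MIDI 39); D2 at fret 4 → F♯2 (MIDI 42).
39 − 42 = -3, so the two pitches are 3 semitones apart.

-3 semitones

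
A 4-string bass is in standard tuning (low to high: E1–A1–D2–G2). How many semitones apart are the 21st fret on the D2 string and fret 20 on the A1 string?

6 semitones

D2 at fret 21 → B3 (MIDI 59); A1 at fret 20 → F3 (MIDI 53).
59 − 53 = 6, so the two pitches are 6 semitones apart, with B3 the higher.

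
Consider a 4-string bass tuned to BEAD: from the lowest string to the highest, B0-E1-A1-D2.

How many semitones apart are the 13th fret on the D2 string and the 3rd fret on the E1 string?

D2 at fret 13 → D#3 (MIDI 51); E1 at fret 3 → G1 (MIDI 31).
51 − 31 = 20, so the two pitches are 20 semitones apart, with D#3 the higher.

20 semitones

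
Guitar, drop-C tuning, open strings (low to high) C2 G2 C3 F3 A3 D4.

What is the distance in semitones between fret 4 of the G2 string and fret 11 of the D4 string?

G2 at fret 4 → B2 (MIDI 47); D4 at fret 11 → C#5 (MIDI 73).
47 − 73 = -26, so the two pitches are 26 semitones apart, with C#5 the higher.

26 semitones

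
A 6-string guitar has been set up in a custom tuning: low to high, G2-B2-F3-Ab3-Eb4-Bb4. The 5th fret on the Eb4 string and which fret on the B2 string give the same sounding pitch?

Fret 5 on Eb4 is MIDI 63 + 5 = 68 (Ab4). On the B2 string (open MIDI 47), that pitch is 68 − 47 = fret 21.

21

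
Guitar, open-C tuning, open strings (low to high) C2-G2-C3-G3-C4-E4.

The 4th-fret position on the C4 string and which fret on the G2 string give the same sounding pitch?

C4 at fret 4 is C4 + 4 semitones = E4.
The open G2 string is 17 semitones below the open C4, so the same pitch on the G2 string lies at fret 4 + 17 = 21.

21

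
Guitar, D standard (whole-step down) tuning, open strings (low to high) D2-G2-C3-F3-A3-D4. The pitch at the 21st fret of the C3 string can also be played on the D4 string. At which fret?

C3 at fret 21 is C3 + 21 semitones = A4.
The open D4 string is 14 semitones above the open C3, so the same pitch on the D4 string lies at fret 21 − 14 = 7.

7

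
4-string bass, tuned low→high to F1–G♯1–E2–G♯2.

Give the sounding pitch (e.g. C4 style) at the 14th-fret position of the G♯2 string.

G♯2 is MIDI 44. Adding 14 gives 58, which is A♯3.
(Equivalently spelled B♭3.)

A♯3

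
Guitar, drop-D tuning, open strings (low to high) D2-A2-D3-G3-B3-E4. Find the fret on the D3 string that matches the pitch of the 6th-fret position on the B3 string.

B3 at fret 6 is B3 + 6 semitones = F4.
The open D3 string is 9 semitones below the open B3, so the same pitch on the D3 string lies at fret 6 + 9 = 15.

15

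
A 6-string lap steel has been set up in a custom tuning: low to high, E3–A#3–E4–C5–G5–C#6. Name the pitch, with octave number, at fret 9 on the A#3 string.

A#3 is MIDI 58. Adding 9 gives 67, which is G4.

G4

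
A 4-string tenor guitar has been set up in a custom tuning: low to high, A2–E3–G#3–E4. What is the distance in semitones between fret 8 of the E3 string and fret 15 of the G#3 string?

11 semitones

E3 at fret 8 → C4 (MIDI 60); G#3 at fret 15 → B4 (MIDI 71).
60 − 71 = -11, so the two pitches are 11 semitones apart, with B4 the higher.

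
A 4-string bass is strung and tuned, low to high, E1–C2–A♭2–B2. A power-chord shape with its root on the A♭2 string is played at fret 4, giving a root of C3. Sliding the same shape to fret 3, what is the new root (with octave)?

B2

Moving from fret 4 to fret 3 shifts the root by -1 semitone.
C3 down 1 semitone is B2.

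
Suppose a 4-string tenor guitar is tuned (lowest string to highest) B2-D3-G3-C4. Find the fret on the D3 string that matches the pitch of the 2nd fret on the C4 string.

12

C4 at fret 2 is C4 + 2 semitones = D4.
The open D3 string is 10 semitones below the open C4, so the same pitch on the D3 string lies at fret 2 + 10 = 12.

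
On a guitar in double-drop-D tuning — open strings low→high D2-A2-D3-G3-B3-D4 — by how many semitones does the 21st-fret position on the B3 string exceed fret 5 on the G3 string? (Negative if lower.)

B3 at fret 21 → G#5 (MIDI 80); G3 at fret 5 → C4 (MIDI 60).
80 − 60 = 20, so the two pitches are 20 semitones apart.

20 semitones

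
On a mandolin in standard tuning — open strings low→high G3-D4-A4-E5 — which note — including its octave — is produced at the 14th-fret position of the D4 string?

The open D4 string plus 14 semitones: D–D#–E–F–…–D–D#–E.
The walk passes from B into C once, so the octave number goes from 4 to 5.

E5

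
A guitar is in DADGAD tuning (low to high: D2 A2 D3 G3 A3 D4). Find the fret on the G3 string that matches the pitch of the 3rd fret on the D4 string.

Fret 3 on D4 is MIDI 62 + 3 = 65 (F4). On the G3 string (open MIDI 55), that pitch is 65 − 55 = fret 10.

10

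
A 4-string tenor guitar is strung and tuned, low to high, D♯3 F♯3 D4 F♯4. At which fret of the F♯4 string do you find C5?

6

C5 is 6 semitones above the open F♯4 (F#–G–G#–A–A#–B–C), so it sits at fret 6.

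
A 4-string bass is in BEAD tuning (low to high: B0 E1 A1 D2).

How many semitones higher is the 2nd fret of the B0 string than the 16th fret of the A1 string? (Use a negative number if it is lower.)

B0 at fret 2 → C#1 (MIDI 25); A1 at fret 16 → C#3 (MIDI 49).
25 − 49 = -24, so the two pitches are 24 semitones apart.

-24 semitones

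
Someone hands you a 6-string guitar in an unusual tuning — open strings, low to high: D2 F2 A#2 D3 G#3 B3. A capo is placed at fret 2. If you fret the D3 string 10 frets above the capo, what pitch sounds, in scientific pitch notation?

The capo raises the open D3 by 2 semitones to E3; fretting 10 more gives D3 + 2 + 10 = D3 + 12 semitones = D4.

D4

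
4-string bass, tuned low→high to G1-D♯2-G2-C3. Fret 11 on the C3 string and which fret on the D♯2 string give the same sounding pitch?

20

C3 at fret 11 is C3 + 11 semitones = B3.
The open D♯2 string is 9 semitones below the open C3, so the same pitch on the D♯2 string lies at fret 11 + 9 = 20.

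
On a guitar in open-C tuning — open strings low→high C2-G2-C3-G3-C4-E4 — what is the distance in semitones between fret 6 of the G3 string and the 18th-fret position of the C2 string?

G3 at fret 6 → C#4 (MIDI 61); C2 at fret 18 → F#3 (MIDI 54).
61 − 54 = 7, so the two pitches are 7 semitones apart, with C#4 the higher.

7 semitones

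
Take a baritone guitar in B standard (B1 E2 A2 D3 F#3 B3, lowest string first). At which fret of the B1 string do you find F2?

6

F2 is 6 semitones above the open B1 (B–C–C#–D–D#–E–F), so it sits at fret 6.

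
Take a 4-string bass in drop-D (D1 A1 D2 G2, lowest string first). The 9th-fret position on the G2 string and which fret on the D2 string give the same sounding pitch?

G2 at fret 9 is G2 + 9 semitones = E3.
The open D2 string is 5 semitones below the open G2, so the same pitch on the D2 string lies at fret 9 + 5 = 14.

14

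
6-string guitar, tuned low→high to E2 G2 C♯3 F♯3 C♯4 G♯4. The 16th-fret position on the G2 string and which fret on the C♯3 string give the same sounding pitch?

G2 at fret 16 is G2 + 16 semitones = B3.
The open C♯3 string is 6 semitones above the open G2, so the same pitch on the C♯3 string lies at fret 16 − 6 = 10.

10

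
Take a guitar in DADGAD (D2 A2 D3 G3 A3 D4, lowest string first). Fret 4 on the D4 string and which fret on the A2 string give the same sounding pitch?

D4 at fret 4 is D4 + 4 semitones = F#4.
The open A2 string is 17 semitones below the open D4, so the same pitch on the A2 string lies at fret 4 + 17 = 21.

21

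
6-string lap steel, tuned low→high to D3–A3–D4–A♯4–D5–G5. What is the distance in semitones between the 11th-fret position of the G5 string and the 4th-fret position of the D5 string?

12 semitones

G5 at fret 11 → F♯6 (MIDI 90); D5 at fret 4 → F♯5 (MIDI 78).
90 − 78 = 12, so the two pitches are 12 semitones apart, with F♯6 the higher.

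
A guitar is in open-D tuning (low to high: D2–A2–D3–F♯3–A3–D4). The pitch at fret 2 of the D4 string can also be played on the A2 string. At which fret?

D4 at fret 2 is D4 + 2 semitones = E4.
The open A2 string is 17 semitones below the open D4, so the same pitch on the A2 string lies at fret 2 + 17 = 19.

19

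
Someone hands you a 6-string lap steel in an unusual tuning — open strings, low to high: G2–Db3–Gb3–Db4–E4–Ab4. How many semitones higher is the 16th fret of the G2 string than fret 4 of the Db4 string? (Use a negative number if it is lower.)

G2 at fret 16 → B3 (MIDI 59); Db4 at fret 4 → F4 (MIDI 65).
59 − 65 = -6, so the two pitches are 6 semitones apart.

-6 semitones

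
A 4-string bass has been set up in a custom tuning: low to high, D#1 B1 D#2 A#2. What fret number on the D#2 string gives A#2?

7

A#2 is 7 semitones above the open D#2 (D#–E–F–F#–G–G#–A–A#), so it sits at fret 7.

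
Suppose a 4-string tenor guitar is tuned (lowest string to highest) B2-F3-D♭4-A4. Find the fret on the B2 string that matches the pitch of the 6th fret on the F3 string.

F3 at fret 6 is F3 + 6 semitones = B3.
The open B2 string is 6 semitones below the open F3, so the same pitch on the B2 string lies at fret 6 + 6 = 12.

12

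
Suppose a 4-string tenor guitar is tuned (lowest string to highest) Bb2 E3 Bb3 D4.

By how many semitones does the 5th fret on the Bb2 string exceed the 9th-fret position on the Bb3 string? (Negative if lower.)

-16 semitones

Bb2 at fret 5 → Eb3 (MIDI 51); Bb3 at fret 9 → G4 (MIDI 67).
51 − 67 = -16, so the two pitches are 16 semitones apart.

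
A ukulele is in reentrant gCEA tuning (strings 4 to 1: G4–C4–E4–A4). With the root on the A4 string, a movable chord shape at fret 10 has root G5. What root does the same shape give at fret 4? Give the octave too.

C#5

Moving from fret 10 to fret 4 shifts the root by -6 semitones.
G5 down 6 semitones is C#5.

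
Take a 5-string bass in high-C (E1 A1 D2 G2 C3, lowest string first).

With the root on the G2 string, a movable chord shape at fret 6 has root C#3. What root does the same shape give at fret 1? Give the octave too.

G#2

Moving from fret 6 to fret 1 shifts the root by -5 semitones.
C#3 down 5 semitones is G#2.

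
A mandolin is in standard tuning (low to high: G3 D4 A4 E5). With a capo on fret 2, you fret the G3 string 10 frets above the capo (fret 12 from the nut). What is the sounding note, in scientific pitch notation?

G4

The capo raises the open G3 by 2 semitones to A3; fretting 10 more gives G3 + 2 + 10 = G3 + 12 semitones = G4.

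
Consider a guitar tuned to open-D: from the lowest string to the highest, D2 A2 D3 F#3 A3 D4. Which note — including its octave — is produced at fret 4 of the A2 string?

Each fret is one semitone, so A2 + 4 = C#3.

C#3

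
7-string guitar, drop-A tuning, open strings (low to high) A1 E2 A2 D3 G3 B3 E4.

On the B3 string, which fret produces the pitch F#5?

19

F#5 is 19 semitones above the open B3 (B–C–C#–D–…–E–F–F#), so it sits at fret 19.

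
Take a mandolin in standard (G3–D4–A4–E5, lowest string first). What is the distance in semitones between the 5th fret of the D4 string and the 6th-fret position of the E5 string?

15 semitones

D4 at fret 5 → G4 (MIDI 67); E5 at fret 6 → A#5 (MIDI 82).
67 − 82 = -15, so the two pitches are 15 semitones apart, with A#5 the higher.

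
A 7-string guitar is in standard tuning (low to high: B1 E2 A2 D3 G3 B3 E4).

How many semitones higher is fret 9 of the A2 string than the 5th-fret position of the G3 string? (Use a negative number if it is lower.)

A2 at fret 9 → F#3 (MIDI 54); G3 at fret 5 → C4 (MIDI 60).
54 − 60 = -6, so the two pitches are 6 semitones apart.

-6 semitones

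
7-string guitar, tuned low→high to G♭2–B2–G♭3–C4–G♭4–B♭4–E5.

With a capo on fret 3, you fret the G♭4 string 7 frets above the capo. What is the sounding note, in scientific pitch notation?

The capo raises the open G♭4 by 3 semitones to A4; fretting 7 more gives G♭4 + 3 + 7 = G♭4 + 10 semitones = E5.

E5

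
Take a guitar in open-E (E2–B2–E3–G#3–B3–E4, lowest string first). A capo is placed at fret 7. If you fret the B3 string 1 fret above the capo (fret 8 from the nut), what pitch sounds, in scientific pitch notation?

The capo raises the open B3 by 7 semitones to F#4; fretting 1 more gives B3 + 7 + 1 = B3 + 8 semitones = G4.

G4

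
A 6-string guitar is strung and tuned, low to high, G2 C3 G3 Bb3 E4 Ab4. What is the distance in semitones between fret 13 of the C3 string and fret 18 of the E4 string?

21 semitones

C3 at fret 13 → Db4 (MIDI 61); E4 at fret 18 → Bb5 (MIDI 82).
61 − 82 = -21, so the two pitches are 21 semitones apart, with Bb5 the higher.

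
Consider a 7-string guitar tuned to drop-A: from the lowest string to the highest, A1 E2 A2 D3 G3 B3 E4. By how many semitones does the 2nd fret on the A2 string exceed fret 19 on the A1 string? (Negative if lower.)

A2 at fret 2 → B2 (MIDI 47); A1 at fret 19 → E3 (MIDI 52).
47 − 52 = -5, so the two pitches are 5 semitones apart.

-5 semitones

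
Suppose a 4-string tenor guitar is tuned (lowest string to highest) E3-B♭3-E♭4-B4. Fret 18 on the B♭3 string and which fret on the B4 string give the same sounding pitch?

Fret 18 on B♭3 is MIDI 58 + 18 = 76 (E5). On the B4 string (open MIDI 71), that pitch is 76 − 71 = fret 5.

5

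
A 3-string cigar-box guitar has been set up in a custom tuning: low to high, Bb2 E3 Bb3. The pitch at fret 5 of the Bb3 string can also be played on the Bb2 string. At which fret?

17

Bb3 at fret 5 is Bb3 + 5 semitones = Eb4.
The open Bb2 string is 12 semitones below the open Bb3, so the same pitch on the Bb2 string lies at fret 5 + 12 = 17.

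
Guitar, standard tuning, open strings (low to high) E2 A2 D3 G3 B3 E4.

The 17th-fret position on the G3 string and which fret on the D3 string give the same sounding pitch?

G3 at fret 17 is G3 + 17 semitones = C5.
The open D3 string is 5 semitones below the open G3, so the same pitch on the D3 string lies at fret 17 + 5 = 22.

22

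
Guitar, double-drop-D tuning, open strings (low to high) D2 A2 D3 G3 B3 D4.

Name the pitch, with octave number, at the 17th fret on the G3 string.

C5

The open G3 string plus 17 semitones: G–G#–A–A#–…–A#–B–C.
The walk passes from B into C 2 times, so the octave number goes from 3 to 5.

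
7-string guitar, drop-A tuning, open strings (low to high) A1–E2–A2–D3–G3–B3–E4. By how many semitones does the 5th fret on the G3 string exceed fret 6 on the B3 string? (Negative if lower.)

-5 semitones

G3 at fret 5 → C4 (MIDI 60); B3 at fret 6 → F4 (MIDI 65).
60 − 65 = -5, so the two pitches are 5 semitones apart.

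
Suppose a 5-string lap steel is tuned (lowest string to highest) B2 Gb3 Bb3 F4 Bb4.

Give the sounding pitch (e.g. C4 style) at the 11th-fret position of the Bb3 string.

Each fret is one semitone, so Bb3 + 11 = A4.

A4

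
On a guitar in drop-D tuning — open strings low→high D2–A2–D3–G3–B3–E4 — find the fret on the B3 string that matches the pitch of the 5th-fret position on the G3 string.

1

Fret 5 on G3 is MIDI 55 + 5 = 60 (C4). On the B3 string (open MIDI 59), that pitch is 60 − 59 = fret 1.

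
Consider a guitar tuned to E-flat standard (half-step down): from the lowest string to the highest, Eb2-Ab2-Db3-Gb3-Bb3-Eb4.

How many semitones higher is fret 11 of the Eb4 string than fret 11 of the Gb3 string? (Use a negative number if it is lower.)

9 semitones

Eb4 at fret 11 → D5 (MIDI 74); Gb3 at fret 11 → F4 (MIDI 65).
74 − 65 = 9, so the two pitches are 9 semitones apart.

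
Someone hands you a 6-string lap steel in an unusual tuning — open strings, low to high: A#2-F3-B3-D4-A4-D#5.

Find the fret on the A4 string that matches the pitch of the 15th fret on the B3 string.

5

Fret 15 on B3 is MIDI 59 + 15 = 74 (D5). On the A4 string (open MIDI 69), that pitch is 74 − 69 = fret 5.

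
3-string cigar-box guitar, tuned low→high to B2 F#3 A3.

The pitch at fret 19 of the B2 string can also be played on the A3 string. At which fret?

9

B2 at fret 19 is B2 + 19 semitones = F#4.
The open A3 string is 10 semitones above the open B2, so the same pitch on the A3 string lies at fret 19 − 10 = 9.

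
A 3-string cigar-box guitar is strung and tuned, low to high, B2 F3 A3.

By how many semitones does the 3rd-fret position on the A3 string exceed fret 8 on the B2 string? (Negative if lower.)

A3 at fret 3 → C4 (MIDI 60); B2 at fret 8 → G3 (MIDI 55).
60 − 55 = 5, so the two pitches are 5 semitones apart.

5 semitones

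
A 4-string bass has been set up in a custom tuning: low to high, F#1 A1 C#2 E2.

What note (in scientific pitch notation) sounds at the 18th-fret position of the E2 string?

E2 is MIDI 40. Adding 18 gives 58, which is A#3.
(Equivalently spelled Bb3.)

A#3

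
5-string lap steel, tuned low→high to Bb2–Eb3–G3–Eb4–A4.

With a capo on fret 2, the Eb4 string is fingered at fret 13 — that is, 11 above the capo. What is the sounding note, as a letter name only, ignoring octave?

The capo raises the open Eb4 by 2 semitones to F4; fretting 11 more gives Eb4 + 2 + 11 = Eb4 + 13 semitones, landing on E.

E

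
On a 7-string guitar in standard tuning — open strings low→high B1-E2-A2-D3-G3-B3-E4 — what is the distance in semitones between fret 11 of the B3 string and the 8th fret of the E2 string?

B3 at fret 11 → A#4 (MIDI 70); E2 at fret 8 → C3 (MIDI 48).
70 − 48 = 22, so the two pitches are 22 semitones apart, with A#4 the higher.

22 semitones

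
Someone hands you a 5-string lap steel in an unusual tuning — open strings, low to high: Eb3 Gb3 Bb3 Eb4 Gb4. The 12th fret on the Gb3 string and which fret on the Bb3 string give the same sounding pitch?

8

Fret 12 on Gb3 is MIDI 54 + 12 = 66 (Gb4). On the Bb3 string (open MIDI 58), that pitch is 66 − 58 = fret 8.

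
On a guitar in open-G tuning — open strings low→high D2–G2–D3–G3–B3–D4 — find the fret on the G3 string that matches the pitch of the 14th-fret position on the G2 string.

2

G2 at fret 14 is G2 + 14 semitones = A3.
The open G3 string is 12 semitones above the open G2, so the same pitch on the G3 string lies at fret 14 − 12 = 2.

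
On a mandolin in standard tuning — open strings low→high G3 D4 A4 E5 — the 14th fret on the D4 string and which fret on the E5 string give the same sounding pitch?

D4 at fret 14 is D4 + 14 semitones = E5.
The open E5 string is 14 semitones above the open D4, so the same pitch on the E5 string lies at fret 14 − 14 = 0.

0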